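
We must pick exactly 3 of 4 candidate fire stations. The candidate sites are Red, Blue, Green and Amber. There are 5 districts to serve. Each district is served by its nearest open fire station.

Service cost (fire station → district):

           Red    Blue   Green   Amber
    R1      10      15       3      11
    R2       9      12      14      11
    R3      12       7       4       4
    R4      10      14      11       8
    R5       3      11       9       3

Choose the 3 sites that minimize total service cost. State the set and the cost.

Choose Red, Green and Amber; total service cost 27.

With exactly 3 open, each district uses its cheapest among the chosen.
{Red, Green, Amber}: R1→Green 3, R2→Red 9, R3→Green 4, R4→Amber 8, R5→Red 3. Service cost 27.
{Red, Blue, Green}: service cost 29
{Blue, Green, Amber}: service cost 29
Among all 4 size-3 choices, {Red, Green, Amber} is lowest.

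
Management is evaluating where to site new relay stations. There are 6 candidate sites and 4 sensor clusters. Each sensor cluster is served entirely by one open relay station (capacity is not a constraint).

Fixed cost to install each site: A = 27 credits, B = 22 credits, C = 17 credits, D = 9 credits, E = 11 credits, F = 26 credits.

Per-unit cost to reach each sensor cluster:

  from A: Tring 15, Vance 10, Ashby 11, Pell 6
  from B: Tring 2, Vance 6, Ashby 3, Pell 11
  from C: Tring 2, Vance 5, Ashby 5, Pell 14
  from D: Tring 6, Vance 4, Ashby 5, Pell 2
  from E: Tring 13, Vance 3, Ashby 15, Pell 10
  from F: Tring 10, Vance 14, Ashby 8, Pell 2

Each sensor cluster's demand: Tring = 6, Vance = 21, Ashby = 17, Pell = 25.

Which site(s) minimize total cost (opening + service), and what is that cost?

For any fixed open set, each sensor cluster goes to its cheapest open site; total = fixed + service.
{B, D, E}: Tring→B 2·6=12, Vance→E 3·21=63, Ashby→B 3·17=51, Pell→D 2·25=50. Service 176; fixed 42; total 218.
{B, D}: Tring→B 2·6=12, Vance→D 4·21=84, Ashby→B 3·17=51, Pell→D 2·25=50. Service 197; fixed 31; total 228.
{B, C, D, E}: Tring→B 2·6=12, Vance→E 3·21=63, Ashby→B 3·17=51, Pell→D 2·25=50. Service 176; fixed 59; total 235.
{A, B, C, D, E, F}: service 176 + fixed 112 = 288
No other subset beats 218.

Open B, D and E; minimum total cost 218.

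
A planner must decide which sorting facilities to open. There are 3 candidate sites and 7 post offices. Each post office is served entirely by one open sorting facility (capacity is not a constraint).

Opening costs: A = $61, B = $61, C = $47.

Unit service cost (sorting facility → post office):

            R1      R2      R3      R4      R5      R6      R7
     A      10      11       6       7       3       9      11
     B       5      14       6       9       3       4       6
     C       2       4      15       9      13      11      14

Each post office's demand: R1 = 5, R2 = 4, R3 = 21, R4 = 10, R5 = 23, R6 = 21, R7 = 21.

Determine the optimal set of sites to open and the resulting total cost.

For any fixed open set, each post office goes to its cheapest open site; total = fixed + service.
{B, C}: R1→C 2·5=10, R2→C 4·4=16, R3→B 6·21=126, R4→B 9·10=90, R5→B 3·23=69, R6→B 4·21=84, R7→B 6·21=126. Service 521; fixed 108; total 629.
{B}: R1→B 5·5=25, R2→B 14·4=56, R3→B 6·21=126, R4→B 9·10=90, R5→B 3·23=69, R6→B 4·21=84, R7→B 6·21=126. Service 576; fixed 61; total 637.
{A, B}: R1→B 5·5=25, R2→A 11·4=44, R3→A 6·21=126, R4→A 7·10=70, R5→A 3·23=69, R6→B 4·21=84, R7→B 6·21=126. Service 544; fixed 122; total 666.
{A, B, C}: R1→C 2·5=10, R2→C 4·4=16, R3→A 6·21=126, R4→A 7·10=70, R5→A 3·23=69, R6→B 4·21=84, R7→B 6·21=126. Service 501; fixed 169; total 670.
(All 7 nonempty subsets were checked; B and C is lowest.)

Open B and C; minimum total cost 629.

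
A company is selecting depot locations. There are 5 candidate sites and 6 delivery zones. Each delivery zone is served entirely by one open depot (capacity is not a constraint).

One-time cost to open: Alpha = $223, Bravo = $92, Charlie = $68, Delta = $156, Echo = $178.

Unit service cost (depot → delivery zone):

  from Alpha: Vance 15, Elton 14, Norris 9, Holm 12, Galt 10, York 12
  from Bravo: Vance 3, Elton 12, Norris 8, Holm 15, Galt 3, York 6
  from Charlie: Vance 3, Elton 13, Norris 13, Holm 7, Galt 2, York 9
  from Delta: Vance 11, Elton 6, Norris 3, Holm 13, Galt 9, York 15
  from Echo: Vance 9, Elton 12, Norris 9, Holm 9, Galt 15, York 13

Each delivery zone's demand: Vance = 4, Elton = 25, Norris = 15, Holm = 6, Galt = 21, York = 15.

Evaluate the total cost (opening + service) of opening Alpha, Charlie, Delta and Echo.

Each delivery zone is assigned to its cheapest site among the open ones.
{Alpha, Charlie, Delta, Echo}: Vance→Charlie 3·4=12, Elton→Delta 6·25=150, Norris→Delta 3·15=45, Holm→Charlie 7·6=42, Galt→Charlie 2·21=42, York→Charlie 9·15=135. Service 426; fixed 625; total 1051.

Total cost: 1051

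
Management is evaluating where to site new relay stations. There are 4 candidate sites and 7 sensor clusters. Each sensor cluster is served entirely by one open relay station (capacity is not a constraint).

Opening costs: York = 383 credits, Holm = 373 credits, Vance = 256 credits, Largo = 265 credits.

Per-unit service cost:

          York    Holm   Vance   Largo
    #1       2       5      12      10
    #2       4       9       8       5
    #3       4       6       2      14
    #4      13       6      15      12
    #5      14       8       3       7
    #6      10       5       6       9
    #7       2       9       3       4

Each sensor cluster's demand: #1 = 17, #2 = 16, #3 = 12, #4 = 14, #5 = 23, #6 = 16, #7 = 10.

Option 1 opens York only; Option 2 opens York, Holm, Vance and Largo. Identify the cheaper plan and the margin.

Option 1: {York}: #1→York 2·17=34, #2→York 4·16=64, #3→York 4·12=48, #4→York 13·14=182, #5→York 14·23=322, #6→York 10·16=160, #7→York 2·10=20. Service 830; fixed 383; total 1213.
Option 2: {York, Holm, Vance, Largo}: #1→York 2·17=34, #2→York 4·16=64, #3→Vance 2·12=24, #4→Holm 6·14=84, #5→Vance 3·23=69, #6→Holm 5·16=80, #7→York 2·10=20. Service 375; fixed 1277; total 1652.
Difference: |1213 − 1652| = 439.

Option 1 is cheaper by 439.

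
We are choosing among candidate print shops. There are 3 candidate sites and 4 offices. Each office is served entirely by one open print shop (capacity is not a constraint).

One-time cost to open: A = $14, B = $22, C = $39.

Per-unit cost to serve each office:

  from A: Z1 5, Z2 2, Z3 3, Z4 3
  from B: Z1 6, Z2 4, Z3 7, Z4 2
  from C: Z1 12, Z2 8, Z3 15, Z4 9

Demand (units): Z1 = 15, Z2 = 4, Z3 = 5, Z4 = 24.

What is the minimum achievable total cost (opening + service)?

Minimum total cost: 182

For any fixed open set, each office goes to its cheapest open site; total = fixed + service.
{A, B}: Z1→A 5·15=75, Z2→A 2·4=8, Z3→A 3·5=15, Z4→B 2·24=48. Service 146; fixed 36; total 182.
{A}: service 170 + fixed 14 = 184
{B}: Z1→B 6·15=90, Z2→B 4·4=16, Z3→B 7·5=35, Z4→B 2·24=48. Service 189; fixed 22; total 211.
{A, B, C}: service 146 + fixed 75 = 221
No other subset beats 182.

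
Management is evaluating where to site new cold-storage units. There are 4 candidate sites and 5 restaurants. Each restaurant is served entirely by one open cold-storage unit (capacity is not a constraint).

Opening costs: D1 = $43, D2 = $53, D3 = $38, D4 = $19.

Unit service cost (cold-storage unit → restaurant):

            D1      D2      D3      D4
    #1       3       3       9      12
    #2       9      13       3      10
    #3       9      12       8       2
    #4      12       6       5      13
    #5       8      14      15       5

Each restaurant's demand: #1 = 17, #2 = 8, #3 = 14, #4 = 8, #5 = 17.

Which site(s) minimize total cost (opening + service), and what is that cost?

Open D1, D3 and D4; minimum total cost 328.

For any fixed open set, each restaurant goes to its cheapest open site; total = fixed + service.
{D1, D3, D4}: #1→D1 3·17=51, #2→D3 3·8=24, #3→D4 2·14=28, #4→D3 5·8=40, #5→D4 5·17=85. Service 228; fixed 100; total 328.
{D2, D3, D4}: #1→D2 3·17=51, #2→D3 3·8=24, #3→D4 2·14=28, #4→D3 5·8=40, #5→D4 5·17=85. Service 228; fixed 110; total 338.
{D2, D4}: service 292 + fixed 72 = 364
{D1, D2, D3, D4}: #1→D1 3·17=51, #2→D3 3·8=24, #3→D4 2·14=28, #4→D3 5·8=40, #5→D4 5·17=85. Service 228; fixed 153; total 381.
(All 15 nonempty subsets were checked; D1, D3 and D4 is lowest.)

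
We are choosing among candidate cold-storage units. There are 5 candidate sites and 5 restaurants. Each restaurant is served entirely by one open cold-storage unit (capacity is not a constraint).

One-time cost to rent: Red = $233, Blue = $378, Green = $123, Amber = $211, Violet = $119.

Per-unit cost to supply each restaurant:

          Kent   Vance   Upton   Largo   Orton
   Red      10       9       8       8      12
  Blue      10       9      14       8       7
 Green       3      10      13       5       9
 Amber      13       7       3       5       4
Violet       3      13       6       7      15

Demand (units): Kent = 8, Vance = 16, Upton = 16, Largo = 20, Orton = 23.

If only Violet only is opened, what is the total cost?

Total cost: 932

Each restaurant is assigned to its cheapest site among the open ones.
{Violet}: Kent→Violet 3·8=24, Vance→Violet 13·16=208, Upton→Violet 6·16=96, Largo→Violet 7·20=140, Orton→Violet 15·23=345. Service 813; fixed 119; total 932.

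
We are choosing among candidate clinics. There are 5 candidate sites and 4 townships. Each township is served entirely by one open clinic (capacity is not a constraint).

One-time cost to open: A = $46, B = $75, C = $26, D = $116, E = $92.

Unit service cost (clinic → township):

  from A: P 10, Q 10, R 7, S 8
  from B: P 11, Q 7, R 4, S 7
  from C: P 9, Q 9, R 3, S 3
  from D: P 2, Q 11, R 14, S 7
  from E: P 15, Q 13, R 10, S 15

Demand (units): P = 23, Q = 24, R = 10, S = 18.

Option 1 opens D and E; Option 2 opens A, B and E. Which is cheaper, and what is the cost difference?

Option 1 is cheaper by 33.

Option 1: {D, E}: P→D 2·23=46, Q→D 11·24=264, R→E 10·10=100, S→D 7·18=126. Service 536; fixed 208; total 744.
Option 2: {A, B, E}: P→A 10·23=230, Q→B 7·24=168, R→B 4·10=40, S→B 7·18=126. Service 564; fixed 213; total 777.
Difference: |744 − 777| = 33.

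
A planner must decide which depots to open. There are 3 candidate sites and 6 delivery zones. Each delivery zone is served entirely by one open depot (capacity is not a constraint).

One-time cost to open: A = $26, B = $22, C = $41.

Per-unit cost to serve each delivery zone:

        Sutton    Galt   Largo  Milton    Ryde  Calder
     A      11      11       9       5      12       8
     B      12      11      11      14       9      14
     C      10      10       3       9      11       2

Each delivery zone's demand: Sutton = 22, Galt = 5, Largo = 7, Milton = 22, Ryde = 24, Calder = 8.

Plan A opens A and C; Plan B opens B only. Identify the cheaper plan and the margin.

Plan A: {A, C}: Sutton→C 10·22=220, Galt→C 10·5=50, Largo→C 3·7=21, Milton→A 5·22=110, Ryde→C 11·24=264, Calder→C 2·8=16. Service 681; fixed 67; total 748.
Plan B: {B}: Sutton→B 12·22=264, Galt→B 11·5=55, Largo→B 11·7=77, Milton→B 14·22=308, Ryde→B 9·24=216, Calder→B 14·8=112. Service 1032; fixed 22; total 1054.
Difference: |748 − 1054| = 306.

Plan A is cheaper by 306.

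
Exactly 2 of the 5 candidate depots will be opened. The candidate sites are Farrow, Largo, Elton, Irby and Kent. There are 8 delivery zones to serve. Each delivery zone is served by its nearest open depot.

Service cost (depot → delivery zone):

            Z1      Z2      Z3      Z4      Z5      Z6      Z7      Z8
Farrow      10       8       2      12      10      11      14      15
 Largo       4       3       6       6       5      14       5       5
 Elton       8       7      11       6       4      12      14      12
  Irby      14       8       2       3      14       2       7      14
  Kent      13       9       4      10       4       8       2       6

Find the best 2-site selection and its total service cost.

Choose Largo and Irby; total service cost 29.

With exactly 2 open, each delivery zone uses its cheapest among the chosen.
{Largo, Irby}: Z1→Largo 4, Z2→Largo 3, Z3→Irby 2, Z4→Irby 3, Z5→Largo 5, Z6→Irby 2, Z7→Largo 5, Z8→Largo 5. Service cost 29.
{Largo, Kent}: service cost 36
{Irby, Kent}: service cost 40
Among all 10 size-2 choices, {Largo, Irby} is lowest.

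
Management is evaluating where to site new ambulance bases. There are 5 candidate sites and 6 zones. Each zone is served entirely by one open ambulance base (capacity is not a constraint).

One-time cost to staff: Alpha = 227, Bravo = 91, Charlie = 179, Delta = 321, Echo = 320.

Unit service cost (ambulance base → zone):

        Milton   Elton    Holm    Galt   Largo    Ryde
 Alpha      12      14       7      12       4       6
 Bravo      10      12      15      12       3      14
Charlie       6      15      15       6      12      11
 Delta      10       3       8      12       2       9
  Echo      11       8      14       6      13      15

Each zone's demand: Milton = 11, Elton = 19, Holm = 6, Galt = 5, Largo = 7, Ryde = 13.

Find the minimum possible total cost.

For any fixed open set, each zone goes to its cheapest open site; total = fixed + service.
{Delta}: Milton→Delta 10·11=110, Elton→Delta 3·19=57, Holm→Delta 8·6=48, Galt→Delta 12·5=60, Largo→Delta 2·7=14, Ryde→Delta 9·13=117. Service 406; fixed 321; total 727.
{Bravo}: Milton→Bravo 10·11=110, Elton→Bravo 12·19=228, Holm→Bravo 15·6=90, Galt→Bravo 12·5=60, Largo→Bravo 3·7=21, Ryde→Bravo 14·13=182. Service 691; fixed 91; total 782.
{Bravo, Delta}: Milton→Bravo 10·11=110, Elton→Delta 3·19=57, Holm→Delta 8·6=48, Galt→Bravo 12·5=60, Largo→Delta 2·7=14, Ryde→Delta 9·13=117. Service 406; fixed 412; total 818.
{Alpha, Bravo, Charlie, Delta, Echo}: Milton→Charlie 6·11=66, Elton→Delta 3·19=57, Holm→Alpha 7·6=42, Galt→Charlie 6·5=30, Largo→Delta 2·7=14, Ryde→Alpha 6·13=78. Service 287; fixed 1138; total 1425.
No other subset beats 727.

Minimum total cost: 727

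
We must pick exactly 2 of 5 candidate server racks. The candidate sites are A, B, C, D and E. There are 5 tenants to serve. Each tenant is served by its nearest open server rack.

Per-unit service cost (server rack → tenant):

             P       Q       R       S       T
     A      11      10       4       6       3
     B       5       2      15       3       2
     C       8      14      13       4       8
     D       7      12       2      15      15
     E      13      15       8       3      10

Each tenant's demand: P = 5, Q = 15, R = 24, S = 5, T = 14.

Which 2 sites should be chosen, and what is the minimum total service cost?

Choose B and D; total service cost 146.

With exactly 2 open, each tenant uses its cheapest among the chosen.
{B, D}: P→B 5·5=25, Q→B 2·15=30, R→D 2·24=48, S→B 3·5=15, T→B 2·14=28. Service cost 146.
{A, B}: service cost 194
{B, E}: service cost 290
Among all 10 size-2 choices, {B, D} is lowest.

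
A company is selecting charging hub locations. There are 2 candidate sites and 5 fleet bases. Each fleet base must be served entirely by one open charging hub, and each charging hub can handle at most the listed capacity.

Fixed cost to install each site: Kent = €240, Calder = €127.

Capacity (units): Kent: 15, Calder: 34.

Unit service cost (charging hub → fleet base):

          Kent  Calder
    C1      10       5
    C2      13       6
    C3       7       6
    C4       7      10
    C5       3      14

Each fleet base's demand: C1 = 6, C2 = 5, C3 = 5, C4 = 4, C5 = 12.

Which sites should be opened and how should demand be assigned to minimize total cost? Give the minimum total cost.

Open {Calder}: C1→Calder 5·6=30, C2→Calder 6·5=30, C3→Calder 6·5=30, C4→Calder 10·4=40, C5→Calder 14·12=168.
Loads: Calder carries 32/34. Service 298; fixed 127; total 425.
Next best feasible plan costs 533.

Minimum total cost: 425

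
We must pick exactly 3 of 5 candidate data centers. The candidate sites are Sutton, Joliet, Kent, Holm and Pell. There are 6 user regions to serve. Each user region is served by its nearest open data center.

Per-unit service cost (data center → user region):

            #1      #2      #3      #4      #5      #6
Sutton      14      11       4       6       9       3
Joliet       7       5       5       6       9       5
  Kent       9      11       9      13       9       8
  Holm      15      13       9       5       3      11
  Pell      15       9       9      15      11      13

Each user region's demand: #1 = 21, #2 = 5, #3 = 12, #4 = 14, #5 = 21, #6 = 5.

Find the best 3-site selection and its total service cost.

With exactly 3 open, each user region uses its cheapest among the chosen.
{Sutton, Joliet, Holm}: #1→Joliet 7·21=147, #2→Joliet 5·5=25, #3→Sutton 4·12=48, #4→Holm 5·14=70, #5→Holm 3·21=63, #6→Sutton 3·5=15. Service cost 368.
{Joliet, Kent, Holm}: service cost 390
{Joliet, Holm, Pell}: service cost 390
Among all 10 size-3 choices, {Sutton, Joliet, Holm} is lowest.

Choose Sutton, Joliet and Holm; total service cost 368.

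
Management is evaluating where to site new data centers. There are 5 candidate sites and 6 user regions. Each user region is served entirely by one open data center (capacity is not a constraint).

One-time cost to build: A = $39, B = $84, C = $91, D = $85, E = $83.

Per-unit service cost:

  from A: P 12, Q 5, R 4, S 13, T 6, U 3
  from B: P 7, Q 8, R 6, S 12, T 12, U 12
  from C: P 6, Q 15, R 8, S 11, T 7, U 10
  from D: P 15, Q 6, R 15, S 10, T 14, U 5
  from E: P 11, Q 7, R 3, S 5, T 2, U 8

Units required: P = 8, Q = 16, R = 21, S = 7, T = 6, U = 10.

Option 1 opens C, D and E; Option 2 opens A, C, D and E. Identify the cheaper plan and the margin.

Option 1: {C, D, E}: P→C 6·8=48, Q→D 6·16=96, R→E 3·21=63, S→E 5·7=35, T→E 2·6=12, U→D 5·10=50. Service 304; fixed 259; total 563.
Option 2: {A, C, D, E}: P→C 6·8=48, Q→A 5·16=80, R→E 3·21=63, S→E 5·7=35, T→E 2·6=12, U→A 3·10=30. Service 268; fixed 298; total 566.
Difference: |563 − 566| = 3.

Option 1 is cheaper by 3.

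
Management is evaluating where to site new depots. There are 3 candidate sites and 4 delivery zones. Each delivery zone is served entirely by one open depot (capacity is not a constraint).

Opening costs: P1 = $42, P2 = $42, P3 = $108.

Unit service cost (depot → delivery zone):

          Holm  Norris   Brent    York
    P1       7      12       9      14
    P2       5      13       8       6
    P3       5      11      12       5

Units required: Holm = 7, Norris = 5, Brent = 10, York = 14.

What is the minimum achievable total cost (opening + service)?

For any fixed open set, each delivery zone goes to its cheapest open site; total = fixed + service.
{P2}: Holm→P2 5·7=35, Norris→P2 13·5=65, Brent→P2 8·10=80, York→P2 6·14=84. Service 264; fixed 42; total 306.
{P1, P2}: service 259 + fixed 84 = 343
{P3}: Holm→P3 5·7=35, Norris→P3 11·5=55, Brent→P3 12·10=120, York→P3 5·14=70. Service 280; fixed 108; total 388.
{P1, P2, P3}: service 240 + fixed 192 = 432
No other subset beats 306.

Minimum total cost: 306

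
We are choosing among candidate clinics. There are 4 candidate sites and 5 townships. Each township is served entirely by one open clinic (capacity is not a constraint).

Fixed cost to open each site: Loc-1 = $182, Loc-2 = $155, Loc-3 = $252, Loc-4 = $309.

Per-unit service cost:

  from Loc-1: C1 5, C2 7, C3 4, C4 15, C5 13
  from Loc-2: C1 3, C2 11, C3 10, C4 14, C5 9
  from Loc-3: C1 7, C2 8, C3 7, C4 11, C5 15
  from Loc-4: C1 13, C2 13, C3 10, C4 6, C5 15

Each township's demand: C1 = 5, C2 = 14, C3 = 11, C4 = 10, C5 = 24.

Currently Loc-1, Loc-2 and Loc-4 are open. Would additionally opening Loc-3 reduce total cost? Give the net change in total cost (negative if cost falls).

No — net change +252 (cost rises by 252).

Current service cost with {Loc-1, Loc-2, Loc-4}: 433.
Adding Loc-3: each township re-picks its cheapest; new service cost 433, saving 0.
Extra fixed cost: 252. Net change = 252 − 0 = 252.
(Totals: 1079 → 1331.)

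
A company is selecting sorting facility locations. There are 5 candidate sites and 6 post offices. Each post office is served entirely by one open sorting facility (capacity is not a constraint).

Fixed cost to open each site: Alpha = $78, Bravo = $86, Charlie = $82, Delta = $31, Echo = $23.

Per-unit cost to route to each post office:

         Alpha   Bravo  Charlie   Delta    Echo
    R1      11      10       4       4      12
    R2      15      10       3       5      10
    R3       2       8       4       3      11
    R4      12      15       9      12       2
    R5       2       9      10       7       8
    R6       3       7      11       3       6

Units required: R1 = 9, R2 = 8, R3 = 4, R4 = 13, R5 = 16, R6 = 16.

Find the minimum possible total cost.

Minimum total cost: 322

For any fixed open set, each post office goes to its cheapest open site; total = fixed + service.
{Alpha, Delta, Echo}: R1→Delta 4·9=36, R2→Delta 5·8=40, R3→Alpha 2·4=8, R4→Echo 2·13=26, R5→Alpha 2·16=32, R6→Alpha 3·16=48. Service 190; fixed 132; total 322.
{Delta, Echo}: R1→Delta 4·9=36, R2→Delta 5·8=40, R3→Delta 3·4=12, R4→Echo 2·13=26, R5→Delta 7·16=112, R6→Delta 3·16=48. Service 274; fixed 54; total 328.
{Alpha, Charlie, Echo}: service 174 + fixed 183 = 357
{Alpha, Bravo, Charlie, Delta, Echo}: R1→Charlie 4·9=36, R2→Charlie 3·8=24, R3→Alpha 2·4=8, R4→Echo 2·13=26, R5→Alpha 2·16=32, R6→Alpha 3·16=48. Service 174; fixed 300; total 474.
No other subset beats 322.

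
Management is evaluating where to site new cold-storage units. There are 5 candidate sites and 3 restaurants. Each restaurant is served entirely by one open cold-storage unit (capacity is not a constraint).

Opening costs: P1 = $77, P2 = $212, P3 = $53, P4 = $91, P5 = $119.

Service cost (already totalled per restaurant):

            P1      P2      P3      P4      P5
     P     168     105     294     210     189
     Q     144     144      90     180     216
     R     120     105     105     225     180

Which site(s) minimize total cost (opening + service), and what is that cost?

Open P1 and P3; minimum total cost 493.

For any fixed open set, each restaurant goes to its cheapest open site; total = fixed + service.
{P1, P3}: P→P1 168, Q→P3 90, R→P3 105. Service 363; fixed 130; total 493.
{P1}: service 432 + fixed 77 = 509
{P3}: service 489 + fixed 53 = 542
{P1, P2, P3, P4, P5}: service 300 + fixed 552 = 852
No other subset beats 493.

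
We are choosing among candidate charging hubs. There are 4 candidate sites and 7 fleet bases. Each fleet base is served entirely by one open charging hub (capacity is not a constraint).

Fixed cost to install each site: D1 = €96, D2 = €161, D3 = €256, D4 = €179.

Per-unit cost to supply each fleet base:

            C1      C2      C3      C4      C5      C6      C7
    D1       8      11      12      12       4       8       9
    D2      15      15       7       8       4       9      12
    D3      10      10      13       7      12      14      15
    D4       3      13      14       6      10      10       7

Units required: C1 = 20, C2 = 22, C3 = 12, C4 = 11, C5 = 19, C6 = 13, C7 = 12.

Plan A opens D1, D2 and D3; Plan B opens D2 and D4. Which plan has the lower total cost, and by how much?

Plan A: {D1, D2, D3}: C1→D1 8·20=160, C2→D3 10·22=220, C3→D2 7·12=84, C4→D3 7·11=77, C5→D1 4·19=76, C6→D1 8·13=104, C7→D1 9·12=108. Service 829; fixed 513; total 1342.
Plan B: {D2, D4}: C1→D4 3·20=60, C2→D4 13·22=286, C3→D2 7·12=84, C4→D4 6·11=66, C5→D2 4·19=76, C6→D2 9·13=117, C7→D4 7·12=84. Service 773; fixed 340; total 1113.
Difference: |1342 − 1113| = 229.

Plan B is cheaper by 229.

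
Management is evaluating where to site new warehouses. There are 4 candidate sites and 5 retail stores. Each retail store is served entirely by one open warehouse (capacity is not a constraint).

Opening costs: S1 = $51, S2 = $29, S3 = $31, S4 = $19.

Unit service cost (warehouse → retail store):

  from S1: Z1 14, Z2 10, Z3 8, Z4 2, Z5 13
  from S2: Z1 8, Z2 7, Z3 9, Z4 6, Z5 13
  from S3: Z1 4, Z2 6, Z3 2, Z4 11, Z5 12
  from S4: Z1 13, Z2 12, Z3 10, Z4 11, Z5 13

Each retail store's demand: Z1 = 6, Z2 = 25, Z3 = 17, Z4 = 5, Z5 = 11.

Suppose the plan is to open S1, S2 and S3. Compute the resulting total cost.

Each retail store is assigned to its cheapest site among the open ones.
{S1, S2, S3}: Z1→S3 4·6=24, Z2→S3 6·25=150, Z3→S3 2·17=34, Z4→S1 2·5=10, Z5→S3 12·11=132. Service 350; fixed 111; total 461.

Total cost: 461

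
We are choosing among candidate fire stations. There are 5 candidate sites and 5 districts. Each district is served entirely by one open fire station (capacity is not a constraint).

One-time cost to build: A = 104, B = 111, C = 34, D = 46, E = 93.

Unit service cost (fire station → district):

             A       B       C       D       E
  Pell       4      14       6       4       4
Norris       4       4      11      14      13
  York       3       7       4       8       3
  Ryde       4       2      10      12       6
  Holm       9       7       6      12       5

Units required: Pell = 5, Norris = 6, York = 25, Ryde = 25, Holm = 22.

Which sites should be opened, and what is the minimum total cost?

Open B and C; minimum total cost 481.

For any fixed open set, each district goes to its cheapest open site; total = fixed + service.
{B, C}: Pell→C 6·5=30, Norris→B 4·6=24, York→C 4·25=100, Ryde→B 2·25=50, Holm→C 6·22=132. Service 336; fixed 145; total 481.
{B, E}: Pell→E 4·5=20, Norris→B 4·6=24, York→E 3·25=75, Ryde→B 2·25=50, Holm→E 5·22=110. Service 279; fixed 204; total 483.
{A, C}: Pell→A 4·5=20, Norris→A 4·6=24, York→A 3·25=75, Ryde→A 4·25=100, Holm→C 6·22=132. Service 351; fixed 138; total 489.
{A, B, C, D, E}: service 279 + fixed 388 = 667
No other subset beats 481.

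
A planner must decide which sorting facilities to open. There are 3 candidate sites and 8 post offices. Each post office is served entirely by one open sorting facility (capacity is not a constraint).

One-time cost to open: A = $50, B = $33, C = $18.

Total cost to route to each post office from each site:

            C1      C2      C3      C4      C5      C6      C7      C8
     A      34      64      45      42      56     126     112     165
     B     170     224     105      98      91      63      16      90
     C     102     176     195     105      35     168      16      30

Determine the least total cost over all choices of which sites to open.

Minimum total cost: 430

For any fixed open set, each post office goes to its cheapest open site; total = fixed + service.
{A, B, C}: C1→A 34, C2→A 64, C3→A 45, C4→A 42, C5→C 35, C6→B 63, C7→B 16, C8→C 30. Service 329; fixed 101; total 430.
{A, C}: service 392 + fixed 68 = 460
{A, B}: service 410 + fixed 83 = 493
{C}: service 827 + fixed 18 = 845
No other subset beats 430.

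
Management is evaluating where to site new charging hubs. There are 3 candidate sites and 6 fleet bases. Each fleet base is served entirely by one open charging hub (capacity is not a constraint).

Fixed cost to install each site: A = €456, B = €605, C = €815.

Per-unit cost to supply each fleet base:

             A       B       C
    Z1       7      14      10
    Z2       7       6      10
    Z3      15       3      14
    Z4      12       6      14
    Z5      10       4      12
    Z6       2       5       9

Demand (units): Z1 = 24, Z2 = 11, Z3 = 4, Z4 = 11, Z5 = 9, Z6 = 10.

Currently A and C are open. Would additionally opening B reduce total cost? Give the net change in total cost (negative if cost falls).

Current service cost with {A, C}: 543.
Adding B: each fleet base re-picks its cheapest; new service cost 368, saving 175.
Extra fixed cost: 605. Net change = 605 − 175 = 430.
(Totals: 1814 → 2244.)

No — net change +430 (cost rises by 430).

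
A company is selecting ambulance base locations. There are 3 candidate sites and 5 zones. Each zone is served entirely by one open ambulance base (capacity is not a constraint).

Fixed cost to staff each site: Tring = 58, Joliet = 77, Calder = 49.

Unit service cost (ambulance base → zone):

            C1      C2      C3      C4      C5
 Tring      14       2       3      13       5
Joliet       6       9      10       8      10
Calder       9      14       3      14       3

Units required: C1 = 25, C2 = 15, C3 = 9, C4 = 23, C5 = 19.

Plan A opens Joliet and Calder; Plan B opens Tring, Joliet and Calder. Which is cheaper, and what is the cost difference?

Plan B is cheaper by 47.

Plan A: {Joliet, Calder}: C1→Joliet 6·25=150, C2→Joliet 9·15=135, C3→Calder 3·9=27, C4→Joliet 8·23=184, C5→Calder 3·19=57. Service 553; fixed 126; total 679.
Plan B: {Tring, Joliet, Calder}: C1→Joliet 6·25=150, C2→Tring 2·15=30, C3→Tring 3·9=27, C4→Joliet 8·23=184, C5→Calder 3·19=57. Service 448; fixed 184; total 632.
Difference: |679 − 632| = 47.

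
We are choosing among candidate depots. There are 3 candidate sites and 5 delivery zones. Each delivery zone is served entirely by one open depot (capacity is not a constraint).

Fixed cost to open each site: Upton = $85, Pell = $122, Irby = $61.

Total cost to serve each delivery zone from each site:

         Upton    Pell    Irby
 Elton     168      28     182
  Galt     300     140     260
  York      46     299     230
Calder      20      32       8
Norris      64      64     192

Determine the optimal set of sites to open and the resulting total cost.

For any fixed open set, each delivery zone goes to its cheapest open site; total = fixed + service.
{Upton, Pell}: Elton→Pell 28, Galt→Pell 140, York→Upton 46, Calder→Upton 20, Norris→Upton 64. Service 298; fixed 207; total 505.
{Upton, Pell, Irby}: service 286 + fixed 268 = 554
{Pell, Irby}: Elton→Pell 28, Galt→Pell 140, York→Irby 230, Calder→Irby 8, Norris→Pell 64. Service 470; fixed 183; total 653.
{Irby}: service 872 + fixed 61 = 933
No other subset beats 505.

Open Upton and Pell; minimum total cost 505.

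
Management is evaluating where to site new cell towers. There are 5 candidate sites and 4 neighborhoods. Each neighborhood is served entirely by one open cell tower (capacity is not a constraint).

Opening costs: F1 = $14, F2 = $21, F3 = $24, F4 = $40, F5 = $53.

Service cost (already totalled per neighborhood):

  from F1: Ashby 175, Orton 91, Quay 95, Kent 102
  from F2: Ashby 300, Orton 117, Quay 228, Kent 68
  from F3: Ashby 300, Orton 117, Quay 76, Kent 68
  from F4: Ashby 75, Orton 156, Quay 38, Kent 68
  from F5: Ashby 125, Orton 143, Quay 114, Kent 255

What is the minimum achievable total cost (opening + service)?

Minimum total cost: 326

For any fixed open set, each neighborhood goes to its cheapest open site; total = fixed + service.
{F1, F4}: Ashby→F4 75, Orton→F1 91, Quay→F4 38, Kent→F4 68. Service 272; fixed 54; total 326.
{F1, F2, F4}: service 272 + fixed 75 = 347
{F1, F3, F4}: Ashby→F4 75, Orton→F1 91, Quay→F4 38, Kent→F3 68. Service 272; fixed 78; total 350.
{F1, F2, F3, F4, F5}: Ashby→F4 75, Orton→F1 91, Quay→F4 38, Kent→F2 68. Service 272; fixed 152; total 424.
No other subset beats 326.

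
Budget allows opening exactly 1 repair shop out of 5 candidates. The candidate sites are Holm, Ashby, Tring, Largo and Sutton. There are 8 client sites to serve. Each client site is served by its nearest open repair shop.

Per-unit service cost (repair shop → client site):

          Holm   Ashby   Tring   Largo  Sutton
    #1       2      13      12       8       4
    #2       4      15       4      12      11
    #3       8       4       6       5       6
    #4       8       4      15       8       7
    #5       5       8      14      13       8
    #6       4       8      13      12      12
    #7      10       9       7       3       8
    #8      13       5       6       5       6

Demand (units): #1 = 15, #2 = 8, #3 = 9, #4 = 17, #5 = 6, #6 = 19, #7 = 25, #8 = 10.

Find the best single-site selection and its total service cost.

Choose Holm only; total service cost 756.

With exactly 1 open, each client site uses its cheapest among the chosen.
{Holm}: #1→Holm 2·15=30, #2→Holm 4·8=32, #3→Holm 8·9=72, #4→Holm 8·17=136, #5→Holm 5·6=30, #6→Holm 4·19=76, #7→Holm 10·25=250, #8→Holm 13·10=130. Service cost 756.
{Largo}: service cost 828
{Sutton}: service cost 857
Among all 5 size-1 choices, {Holm} is lowest.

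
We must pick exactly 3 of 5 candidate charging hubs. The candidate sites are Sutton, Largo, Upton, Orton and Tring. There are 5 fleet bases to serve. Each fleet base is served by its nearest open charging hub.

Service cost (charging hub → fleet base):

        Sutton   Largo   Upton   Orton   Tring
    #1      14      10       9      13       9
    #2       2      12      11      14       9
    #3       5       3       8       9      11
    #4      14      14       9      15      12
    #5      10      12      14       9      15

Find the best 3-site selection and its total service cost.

With exactly 3 open, each fleet base uses its cheapest among the chosen.
{Sutton, Largo, Upton}: #1→Upton 9, #2→Sutton 2, #3→Largo 3, #4→Upton 9, #5→Sutton 10. Service cost 33.
{Sutton, Upton, Orton}: service cost 34
{Sutton, Upton, Tring}: service cost 35
Among all 10 size-3 choices, {Sutton, Largo, Upton} is lowest.

Choose Sutton, Largo and Upton; total service cost 33.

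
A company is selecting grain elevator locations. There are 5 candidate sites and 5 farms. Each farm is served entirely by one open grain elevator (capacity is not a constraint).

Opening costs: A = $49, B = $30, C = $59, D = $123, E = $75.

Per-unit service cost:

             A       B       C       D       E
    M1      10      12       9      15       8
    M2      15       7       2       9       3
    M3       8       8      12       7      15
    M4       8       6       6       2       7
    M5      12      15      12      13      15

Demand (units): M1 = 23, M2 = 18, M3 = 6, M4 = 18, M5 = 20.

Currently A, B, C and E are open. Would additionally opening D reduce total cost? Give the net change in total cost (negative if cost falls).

No — net change +45 (cost rises by 45).

Current service cost with {A, B, C, E}: 616.
Adding D: each farm re-picks its cheapest; new service cost 538, saving 78.
Extra fixed cost: 123. Net change = 123 − 78 = 45.
(Totals: 829 → 874.)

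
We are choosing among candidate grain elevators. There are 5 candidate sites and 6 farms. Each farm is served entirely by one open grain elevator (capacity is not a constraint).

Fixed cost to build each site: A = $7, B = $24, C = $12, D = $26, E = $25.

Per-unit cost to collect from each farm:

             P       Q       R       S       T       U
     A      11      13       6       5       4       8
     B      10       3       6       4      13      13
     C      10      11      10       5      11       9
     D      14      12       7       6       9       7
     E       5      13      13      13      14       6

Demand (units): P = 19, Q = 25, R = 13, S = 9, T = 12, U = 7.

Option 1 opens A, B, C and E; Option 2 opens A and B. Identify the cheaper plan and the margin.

Option 1: {A, B, C, E}: P→E 5·19=95, Q→B 3·25=75, R→A 6·13=78, S→B 4·9=36, T→A 4·12=48, U→E 6·7=42. Service 374; fixed 68; total 442.
Option 2: {A, B}: P→B 10·19=190, Q→B 3·25=75, R→A 6·13=78, S→B 4·9=36, T→A 4·12=48, U→A 8·7=56. Service 483; fixed 31; total 514.
Difference: |442 − 514| = 72.

Option 1 is cheaper by 72.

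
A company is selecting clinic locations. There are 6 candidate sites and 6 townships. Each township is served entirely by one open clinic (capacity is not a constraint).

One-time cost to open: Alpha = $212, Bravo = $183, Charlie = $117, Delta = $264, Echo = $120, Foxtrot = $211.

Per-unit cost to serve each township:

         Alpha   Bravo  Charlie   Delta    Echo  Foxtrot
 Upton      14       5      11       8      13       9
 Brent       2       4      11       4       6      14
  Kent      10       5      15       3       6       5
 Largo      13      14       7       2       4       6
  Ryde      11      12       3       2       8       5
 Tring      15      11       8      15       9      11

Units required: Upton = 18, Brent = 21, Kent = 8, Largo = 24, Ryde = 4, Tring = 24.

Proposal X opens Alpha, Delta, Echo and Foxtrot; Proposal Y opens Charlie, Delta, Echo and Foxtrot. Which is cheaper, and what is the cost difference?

Proposal Y is cheaper by 77.

Proposal X: {Alpha, Delta, Echo, Foxtrot}: Upton→Delta 8·18=144, Brent→Alpha 2·21=42, Kent→Delta 3·8=24, Largo→Delta 2·24=48, Ryde→Delta 2·4=8, Tring→Echo 9·24=216. Service 482; fixed 807; total 1289.
Proposal Y: {Charlie, Delta, Echo, Foxtrot}: Upton→Delta 8·18=144, Brent→Delta 4·21=84, Kent→Delta 3·8=24, Largo→Delta 2·24=48, Ryde→Delta 2·4=8, Tring→Charlie 8·24=192. Service 500; fixed 712; total 1212.
Difference: |1289 − 1212| = 77.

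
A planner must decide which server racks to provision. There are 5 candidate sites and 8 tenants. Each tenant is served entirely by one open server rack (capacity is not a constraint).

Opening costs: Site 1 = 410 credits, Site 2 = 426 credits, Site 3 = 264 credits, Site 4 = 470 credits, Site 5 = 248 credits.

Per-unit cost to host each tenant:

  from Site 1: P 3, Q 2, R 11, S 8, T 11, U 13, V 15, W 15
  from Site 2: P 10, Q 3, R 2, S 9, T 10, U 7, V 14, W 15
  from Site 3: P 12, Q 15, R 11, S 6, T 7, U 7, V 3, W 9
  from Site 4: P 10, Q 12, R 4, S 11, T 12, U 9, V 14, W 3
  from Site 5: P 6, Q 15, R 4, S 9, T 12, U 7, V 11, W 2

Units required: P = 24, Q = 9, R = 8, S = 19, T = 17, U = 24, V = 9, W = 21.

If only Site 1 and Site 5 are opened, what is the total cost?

Each tenant is assigned to its cheapest site among the open ones.
{Site 1, Site 5}: P→Site 1 3·24=72, Q→Site 1 2·9=18, R→Site 5 4·8=32, S→Site 1 8·19=152, T→Site 1 11·17=187, U→Site 5 7·24=168, V→Site 5 11·9=99, W→Site 5 2·21=42. Service 770; fixed 658; total 1428.

Total cost: 1428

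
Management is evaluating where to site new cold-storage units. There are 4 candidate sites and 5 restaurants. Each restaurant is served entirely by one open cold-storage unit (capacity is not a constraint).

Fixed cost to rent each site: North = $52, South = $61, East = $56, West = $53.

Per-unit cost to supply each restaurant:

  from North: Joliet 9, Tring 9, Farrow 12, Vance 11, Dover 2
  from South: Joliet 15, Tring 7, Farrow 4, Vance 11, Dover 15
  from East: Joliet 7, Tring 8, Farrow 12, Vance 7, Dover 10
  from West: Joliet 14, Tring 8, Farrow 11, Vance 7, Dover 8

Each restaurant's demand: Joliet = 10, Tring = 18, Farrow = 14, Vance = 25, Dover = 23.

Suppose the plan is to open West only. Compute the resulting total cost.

Total cost: 850

Each restaurant is assigned to its cheapest site among the open ones.
{West}: Joliet→West 14·10=140, Tring→West 8·18=144, Farrow→West 11·14=154, Vance→West 7·25=175, Dover→West 8·23=184. Service 797; fixed 53; total 850.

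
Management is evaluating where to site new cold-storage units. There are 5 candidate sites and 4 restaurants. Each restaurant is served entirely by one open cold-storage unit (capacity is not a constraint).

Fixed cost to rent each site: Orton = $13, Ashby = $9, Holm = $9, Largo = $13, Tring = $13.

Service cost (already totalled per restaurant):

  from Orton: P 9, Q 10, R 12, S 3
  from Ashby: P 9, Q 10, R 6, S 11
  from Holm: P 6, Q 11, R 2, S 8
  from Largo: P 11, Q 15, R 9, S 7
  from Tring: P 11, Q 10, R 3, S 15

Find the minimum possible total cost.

For any fixed open set, each restaurant goes to its cheapest open site; total = fixed + service.
{Holm}: P→Holm 6, Q→Holm 11, R→Holm 2, S→Holm 8. Service 27; fixed 9; total 36.
{Orton, Holm}: service 21 + fixed 22 = 43
{Ashby, Holm}: service 26 + fixed 18 = 44
{Orton, Ashby, Holm, Largo, Tring}: service 21 + fixed 57 = 78
No other subset beats 36.

Minimum total cost: 36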